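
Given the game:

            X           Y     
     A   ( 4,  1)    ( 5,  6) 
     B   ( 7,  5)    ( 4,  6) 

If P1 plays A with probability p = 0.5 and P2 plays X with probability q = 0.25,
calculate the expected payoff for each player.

E[P1] = 4.75, E[P2] = 5.25

Work:
E[P1] = p·q·π₁(A,X) + p·(1-q)·π₁(A,Y) + (1-p)·q·π₁(B,X) + (1-p)·(1-q)·π₁(B,Y)
= 0.5·0.25·4 + 0.5·0.75·5 + 0.5·0.25·7 + 0.5·0.75·4
= 4.75

E[P2] = 5.25 (similar calculation)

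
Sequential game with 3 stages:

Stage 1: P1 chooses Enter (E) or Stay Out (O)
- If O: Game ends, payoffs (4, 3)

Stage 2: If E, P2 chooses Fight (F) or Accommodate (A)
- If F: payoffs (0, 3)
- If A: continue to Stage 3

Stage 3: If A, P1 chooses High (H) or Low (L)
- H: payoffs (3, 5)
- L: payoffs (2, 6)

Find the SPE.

SPE: (O, A, H); Outcome (4, 3)

Work:
Stage 3: P1 chooses H (3 vs 2)
Stage 2: P2: F->3, A->5 (anticipating H). Choose A
Stage 1: P1: O->4, E->3 (anticipating A, H). Choose O
SPE path: O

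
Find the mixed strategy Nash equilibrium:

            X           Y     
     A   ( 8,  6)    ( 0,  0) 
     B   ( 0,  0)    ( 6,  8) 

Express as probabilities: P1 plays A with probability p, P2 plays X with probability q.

p = 0.5714, q = 0.4286

Work:
Find probabilities that make opponent indifferent:
P2 chooses q to make P1 indifferent between A and B
P1 chooses p to make P2 indifferent between X and Y
Mixed NE: P1 plays (A: 0.5714, B: 0.4286), P2 plays (X: 0.4286, Y: 0.5714)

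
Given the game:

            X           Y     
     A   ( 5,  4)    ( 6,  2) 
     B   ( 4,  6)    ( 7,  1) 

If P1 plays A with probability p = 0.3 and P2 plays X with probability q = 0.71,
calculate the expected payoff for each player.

E[P1] = 4.996, E[P2] = 4.211

Work:
E[P1] = p·q·π₁(A,X) + p·(1-q)·π₁(A,Y) + (1-p)·q·π₁(B,X) + (1-p)·(1-q)·π₁(B,Y)
= 0.3·0.71·5 + 0.3·0.29·6 + 0.7·0.71·4 + 0.7·0.29·7
= 4.996

E[P2] = 4.211 (similar calculation)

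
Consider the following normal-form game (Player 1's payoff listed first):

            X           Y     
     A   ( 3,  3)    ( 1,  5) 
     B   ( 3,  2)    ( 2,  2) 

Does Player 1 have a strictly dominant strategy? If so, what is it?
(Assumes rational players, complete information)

No strictly dominant strategy exists for Player 1

Work:
A strategy strictly dominates another if it gives a strictly higher payoff against every opponent action. Compare each pair of P1's strategies column-by-column:
  A vs B: [3 vs 3, 1 vs 2] → A does not strictly dominate B (column X: 3 ≤ 3)
  B vs A: [3 vs 3, 2 vs 1] → B does not strictly dominate A (column X: 3 ≤ 3)
No single strategy strictly dominates all others → no strictly dominant strategy.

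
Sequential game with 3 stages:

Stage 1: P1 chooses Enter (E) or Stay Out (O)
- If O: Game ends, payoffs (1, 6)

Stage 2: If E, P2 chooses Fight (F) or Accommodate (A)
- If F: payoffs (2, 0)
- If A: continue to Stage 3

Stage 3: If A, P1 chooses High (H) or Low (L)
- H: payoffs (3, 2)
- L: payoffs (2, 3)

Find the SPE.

SPE: (E, A, H); Outcome (3, 2)

Work:
Stage 3: P1 chooses H (3 vs 2)
Stage 2: P2: F->0, A->2 (anticipating H). Choose A
Stage 1: P1: O->1, E->3 (anticipating A, H). Choose E
SPE path: E -> A -> H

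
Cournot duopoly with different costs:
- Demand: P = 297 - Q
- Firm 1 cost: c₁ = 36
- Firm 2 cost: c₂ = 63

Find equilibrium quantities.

q₁* = 96.0, q₂* = 69.0

Work:
Reaction: q₁ = (297 - 36 - q₂)/2
Reaction: q₂ = (297 - 63 - q₁)/2
Solve simultaneously:
q₁* = (297 - 2×36 + 63)/3 = 96.0
q₂* = (297 - 2×63 + 36)/3 = 69.0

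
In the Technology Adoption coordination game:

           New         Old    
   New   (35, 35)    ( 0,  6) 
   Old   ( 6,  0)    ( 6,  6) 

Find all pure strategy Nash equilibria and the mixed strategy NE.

Pure NE: (New, New) and (Old, Old); Mixed NE: p = 0.1714, q = 0.1714

Work:
Check pure NE:
(New, New): (35, 35) - no unilateral deviation beneficial
(Old, Old): (6, 6) - no unilateral deviation beneficial
Mixed NE: P1 plays New with p = 0.1714, P2 plays New with q = 0.1714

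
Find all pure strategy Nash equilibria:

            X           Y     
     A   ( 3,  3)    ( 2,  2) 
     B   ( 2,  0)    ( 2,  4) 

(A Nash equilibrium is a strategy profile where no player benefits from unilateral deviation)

Nash equilibrium: (A, X), (B, Y)

Work:
Best responses:
  P1 vs X: payoffs [3, 2] → best response A (payoff 3)
  P1 vs Y: payoffs [2, 2] → best response A/B (payoff 2)
  P2 vs A: payoffs [3, 2] → best response X (payoff 3)
  P2 vs B: payoffs [0, 4] → best response Y (payoff 4)
Mutual best responses: (A,X), (B,Y) → Nash equilibria.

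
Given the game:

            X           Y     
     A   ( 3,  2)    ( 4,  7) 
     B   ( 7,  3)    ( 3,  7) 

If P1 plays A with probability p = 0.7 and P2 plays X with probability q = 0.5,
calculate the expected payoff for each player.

E[P1] = 3.95, E[P2] = 4.65

Work:
E[P1] = p·q·π₁(A,X) + p·(1-q)·π₁(A,Y) + (1-p)·q·π₁(B,X) + (1-p)·(1-q)·π₁(B,Y)
= 0.7·0.5·3 + 0.7·0.5·4 + 0.3·0.5·7 + 0.3·0.5·3
= 3.95

E[P2] = 4.65 (similar calculation)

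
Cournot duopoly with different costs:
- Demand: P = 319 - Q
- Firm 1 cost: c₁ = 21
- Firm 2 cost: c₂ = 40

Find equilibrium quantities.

q₁* = 105.67, q₂* = 86.67

Work:
Reaction: q₁ = (319 - 21 - q₂)/2
Reaction: q₂ = (319 - 40 - q₁)/2
Solve simultaneously:
q₁* = (319 - 2×21 + 40)/3 = 105.67
q₂* = (319 - 2×40 + 21)/3 = 86.67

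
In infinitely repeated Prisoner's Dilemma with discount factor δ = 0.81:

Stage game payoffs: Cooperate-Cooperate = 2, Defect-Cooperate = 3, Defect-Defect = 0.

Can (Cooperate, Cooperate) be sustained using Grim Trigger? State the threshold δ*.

δ* = 0.3333; since δ = 0.81 ≥ 0.3333, cooperation can be sustained

Work:
For Grim Trigger:
Cooperate forever: 2/(1-δ)
Defect then punished: 3 + 0·δ/(1-δ)
Need: 2/(1-δ) ≥ 3 + 0·δ/(1-δ)
Solving: δ ≥ (T-R)/(T-P) = (3-2)/(3-0) = 0.3333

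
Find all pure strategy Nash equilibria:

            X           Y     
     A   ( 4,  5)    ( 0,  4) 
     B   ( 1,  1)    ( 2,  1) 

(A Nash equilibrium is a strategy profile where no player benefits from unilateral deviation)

Nash equilibrium: (A, X), (B, Y)

Work:
Best responses:
  P1 vs X: payoffs [4, 1] → best response A (payoff 4)
  P1 vs Y: payoffs [0, 2] → best response B (payoff 2)
  P2 vs A: payoffs [5, 4] → best response X (payoff 5)
  P2 vs B: payoffs [1, 1] → best response X/Y (payoff 1)
Mutual best responses: (A,X), (B,Y) → Nash equilibria.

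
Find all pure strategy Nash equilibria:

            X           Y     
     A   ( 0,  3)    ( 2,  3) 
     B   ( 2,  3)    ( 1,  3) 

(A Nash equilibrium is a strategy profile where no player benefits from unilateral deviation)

Nash equilibrium: (A, Y), (B, X)

Work:
Best responses:
  P1 vs X: payoffs [0, 2] → best response B (payoff 2)
  P1 vs Y: payoffs [2, 1] → best response A (payoff 2)
  P2 vs A: payoffs [3, 3] → best response X/Y (payoff 3)
  P2 vs B: payoffs [3, 3] → best response X/Y (payoff 3)
Mutual best responses: (A,Y), (B,X) → Nash equilibria.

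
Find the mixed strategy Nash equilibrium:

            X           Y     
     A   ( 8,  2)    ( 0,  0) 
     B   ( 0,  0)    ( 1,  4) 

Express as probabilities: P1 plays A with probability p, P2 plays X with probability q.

p = 0.6667, q = 0.1111

Work:
Find probabilities that make opponent indifferent:
P2 chooses q to make P1 indifferent between A and B
P1 chooses p to make P2 indifferent between X and Y
Mixed NE: P1 plays (A: 0.6667, B: 0.3333), P2 plays (X: 0.1111, Y: 0.8889)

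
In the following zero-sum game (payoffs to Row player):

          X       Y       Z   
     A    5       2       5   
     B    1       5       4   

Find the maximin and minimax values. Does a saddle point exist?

Maximin = 2, Minimax = 5, Saddle: False

Work:
Row minimums: [2, 1] → maximin = 2
Column maximums: [5, 5, 5] → minimax = 5
No saddle point (maximin ≠ minimax). Mixed strategy needed.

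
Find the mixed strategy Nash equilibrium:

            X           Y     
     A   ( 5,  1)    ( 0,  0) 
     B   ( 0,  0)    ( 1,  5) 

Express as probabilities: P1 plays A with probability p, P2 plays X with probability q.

p = 0.8333, q = 0.1667

Work:
Find probabilities that make opponent indifferent:
P2 chooses q to make P1 indifferent between A and B
P1 chooses p to make P2 indifferent between X and Y
Mixed NE: P1 plays (A: 0.8333, B: 0.1667), P2 plays (X: 0.1667, Y: 0.8333)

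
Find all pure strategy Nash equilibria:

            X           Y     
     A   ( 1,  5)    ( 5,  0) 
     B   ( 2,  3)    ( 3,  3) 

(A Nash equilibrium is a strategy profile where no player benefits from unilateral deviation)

Nash equilibrium: (B, X)

Work:
Best responses:
  P1 vs X: payoffs [1, 2] → best response B (payoff 2)
  P1 vs Y: payoffs [5, 3] → best response A (payoff 5)
  P2 vs A: payoffs [5, 0] → best response X (payoff 5)
  P2 vs B: payoffs [3, 3] → best response X/Y (payoff 3)
Mutual best responses: (B,X) → Nash equilibria.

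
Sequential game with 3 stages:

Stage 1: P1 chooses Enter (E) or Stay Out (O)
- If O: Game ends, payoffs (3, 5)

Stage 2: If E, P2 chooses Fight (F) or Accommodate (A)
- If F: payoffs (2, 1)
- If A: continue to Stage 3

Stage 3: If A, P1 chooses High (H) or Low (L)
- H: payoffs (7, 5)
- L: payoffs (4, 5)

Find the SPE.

SPE: (E, A, H); Outcome (7, 5)

Work:
Stage 3: P1 chooses H (7 vs 4)
Stage 2: P2: F->1, A->5 (anticipating H). Choose A
Stage 1: P1: O->3, E->7 (anticipating A, H). Choose E
SPE path: E -> A -> H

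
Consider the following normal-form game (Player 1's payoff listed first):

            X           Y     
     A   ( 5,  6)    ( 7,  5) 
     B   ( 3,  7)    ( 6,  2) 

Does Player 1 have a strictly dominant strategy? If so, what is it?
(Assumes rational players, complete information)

Yes, Player 1's strictly dominant strategy is A

Work:
A strategy strictly dominates another if it gives a strictly higher payoff against every opponent action. Compare each pair of P1's strategies column-by-column:
  A vs B: [5 vs 3, 7 vs 6] → A strictly dominates B
  B vs A: [3 vs 5, 6 vs 7] → B does not strictly dominate A (column X: 3 ≤ 5)
A strictly dominates every other strategy → strictly dominant.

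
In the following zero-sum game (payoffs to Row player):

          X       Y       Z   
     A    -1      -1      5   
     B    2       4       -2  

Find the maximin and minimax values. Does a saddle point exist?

Maximin = -1, Minimax = 2, Saddle: False

Work:
Row minimums: [-1, -2] → maximin = -1
Column maximums: [2, 4, 5] → minimax = 2
No saddle point (maximin ≠ minimax). Mixed strategy needed.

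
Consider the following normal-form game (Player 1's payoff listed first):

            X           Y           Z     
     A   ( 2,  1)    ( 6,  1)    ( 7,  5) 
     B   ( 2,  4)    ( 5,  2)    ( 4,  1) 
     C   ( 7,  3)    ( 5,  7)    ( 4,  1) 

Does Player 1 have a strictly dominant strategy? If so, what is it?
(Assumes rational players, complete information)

No strictly dominant strategy exists for Player 1

Work:
A strategy strictly dominates another if it gives a strictly higher payoff against every opponent action. Compare each pair of P1's strategies column-by-column:
  A vs B: [2 vs 2, 6 vs 5, 7 vs 4] → A does not strictly dominate B (column X: 2 ≤ 2)
  A vs C: [2 vs 7, 6 vs 5, 7 vs 4] → A does not strictly dominate C (column X: 2 ≤ 7)
  B vs A: [2 vs 2, 5 vs 6, 4 vs 7] → B does not strictly dominate A (column X: 2 ≤ 2)
  B vs C: [2 vs 7, 5 vs 5, 4 vs 4] → B does not strictly dominate C (column X: 2 ≤ 7)
  C vs A: [7 vs 2, 5 vs 6, 4 vs 7] → C does not strictly dominate A (column Y: 5 ≤ 6)
  C vs B: [7 vs 2, 5 vs 5, 4 vs 4] → C does not strictly dominate B (column Y: 5 ≤ 5)
No single strategy strictly dominates all others → no strictly dominant strategy.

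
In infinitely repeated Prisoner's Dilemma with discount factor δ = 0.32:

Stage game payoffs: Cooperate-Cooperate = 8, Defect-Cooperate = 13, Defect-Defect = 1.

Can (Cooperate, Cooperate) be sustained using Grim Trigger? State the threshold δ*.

δ* = 0.4167; since δ = 0.32 < 0.4167, cooperation cannot be sustained

Work:
For Grim Trigger:
Cooperate forever: 8/(1-δ)
Defect then punished: 13 + 1·δ/(1-δ)
Need: 8/(1-δ) ≥ 13 + 1·δ/(1-δ)
Solving: δ ≥ (T-R)/(T-P) = (13-8)/(13-1) = 0.4167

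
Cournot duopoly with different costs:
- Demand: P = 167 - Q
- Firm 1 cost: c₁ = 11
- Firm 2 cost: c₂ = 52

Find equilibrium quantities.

q₁* = 65.67, q₂* = 24.67

Work:
Reaction: q₁ = (167 - 11 - q₂)/2
Reaction: q₂ = (167 - 52 - q₁)/2
Solve simultaneously:
q₁* = (167 - 2×11 + 52)/3 = 65.67
q₂* = (167 - 2×52 + 11)/3 = 24.67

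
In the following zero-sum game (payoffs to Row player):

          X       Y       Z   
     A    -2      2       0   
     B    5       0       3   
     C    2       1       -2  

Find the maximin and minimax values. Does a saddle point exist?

Maximin = 0, Minimax = 2, Saddle: False

Work:
Row minimums: [-2, 0, -2] → maximin = 0
Column maximums: [5, 2, 3] → minimax = 2
No saddle point (maximin ≠ minimax). Mixed strategy needed.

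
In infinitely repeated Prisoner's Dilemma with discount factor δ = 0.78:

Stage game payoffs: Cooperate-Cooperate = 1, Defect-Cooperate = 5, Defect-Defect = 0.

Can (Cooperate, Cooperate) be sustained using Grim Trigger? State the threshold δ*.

δ* = 0.8; since δ = 0.78 < 0.8, cooperation cannot be sustained

Work:
For Grim Trigger:
Cooperate forever: 1/(1-δ)
Defect then punished: 5 + 0·δ/(1-δ)
Need: 1/(1-δ) ≥ 5 + 0·δ/(1-δ)
Solving: δ ≥ (T-R)/(T-P) = (5-1)/(5-0) = 0.8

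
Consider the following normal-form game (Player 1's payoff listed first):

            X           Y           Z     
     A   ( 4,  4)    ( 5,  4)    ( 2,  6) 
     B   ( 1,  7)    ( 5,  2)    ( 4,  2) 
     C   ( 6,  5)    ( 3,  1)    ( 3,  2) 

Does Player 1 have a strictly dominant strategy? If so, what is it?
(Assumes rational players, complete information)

No strictly dominant strategy exists for Player 1

Work:
A strategy strictly dominates another if it gives a strictly higher payoff against every opponent action. Compare each pair of P1's strategies column-by-column:
  A vs B: [4 vs 1, 5 vs 5, 2 vs 4] → A does not strictly dominate B (column Y: 5 ≤ 5)
  A vs C: [4 vs 6, 5 vs 3, 2 vs 3] → A does not strictly dominate C (column X: 4 ≤ 6)
  B vs A: [1 vs 4, 5 vs 5, 4 vs 2] → B does not strictly dominate A (column X: 1 ≤ 4)
  B vs C: [1 vs 6, 5 vs 3, 4 vs 3] → B does not strictly dominate C (column X: 1 ≤ 6)
  C vs A: [6 vs 4, 3 vs 5, 3 vs 2] → C does not strictly dominate A (column Y: 3 ≤ 5)
  C vs B: [6 vs 1, 3 vs 5, 3 vs 4] → C does not strictly dominate B (column Y: 3 ≤ 5)
No single strategy strictly dominates all others → no strictly dominant strategy.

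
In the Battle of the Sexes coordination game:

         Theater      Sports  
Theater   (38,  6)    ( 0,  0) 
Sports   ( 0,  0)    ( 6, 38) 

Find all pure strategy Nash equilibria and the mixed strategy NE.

Pure NE: (Theater, Theater) and (Sports, Sports); Mixed NE: p = 0.8636, q = 0.1364

Work:
Check pure NE:
(Theater, Theater): (38, 6) - no unilateral deviation beneficial
(Sports, Sports): (6, 38) - no unilateral deviation beneficial
Mixed NE: P1 plays Theater with p = 0.8636, P2 plays Theater with q = 0.1364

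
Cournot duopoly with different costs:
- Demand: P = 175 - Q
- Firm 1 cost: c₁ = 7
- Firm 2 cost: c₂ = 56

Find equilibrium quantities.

q₁* = 72.33, q₂* = 23.33

Work:
Reaction: q₁ = (175 - 7 - q₂)/2
Reaction: q₂ = (175 - 56 - q₁)/2
Solve simultaneously:
q₁* = (175 - 2×7 + 56)/3 = 72.33
q₂* = (175 - 2×56 + 7)/3 = 23.33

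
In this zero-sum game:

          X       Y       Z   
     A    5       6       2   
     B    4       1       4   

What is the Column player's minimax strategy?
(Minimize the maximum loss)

Column should play Z, value = 4

Work:
Column player minimizes Row's maximum payoff:
Column X: max payoff to Row = 5
Column Y: max payoff to Row = 6
Column Z: max payoff to Row = 4
Minimum is 4, achieved by column Z.
Minimax strategy: Z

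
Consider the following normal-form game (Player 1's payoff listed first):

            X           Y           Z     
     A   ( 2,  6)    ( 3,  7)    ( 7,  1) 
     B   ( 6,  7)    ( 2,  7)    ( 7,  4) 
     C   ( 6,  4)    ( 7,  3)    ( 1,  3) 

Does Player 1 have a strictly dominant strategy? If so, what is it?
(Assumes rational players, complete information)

No strictly dominant strategy exists for Player 1

Work:
A strategy strictly dominates another if it gives a strictly higher payoff against every opponent action. Compare each pair of P1's strategies column-by-column:
  A vs B: [2 vs 6, 3 vs 2, 7 vs 7] → A does not strictly dominate B (column X: 2 ≤ 6)
  A vs C: [2 vs 6, 3 vs 7, 7 vs 1] → A does not strictly dominate C (column X: 2 ≤ 6)
  B vs A: [6 vs 2, 2 vs 3, 7 vs 7] → B does not strictly dominate A (column Y: 2 ≤ 3)
  B vs C: [6 vs 6, 2 vs 7, 7 vs 1] → B does not strictly dominate C (column X: 6 ≤ 6)
  C vs A: [6 vs 2, 7 vs 3, 1 vs 7] → C does not strictly dominate A (column Z: 1 ≤ 7)
  C vs B: [6 vs 6, 7 vs 2, 1 vs 7] → C does not strictly dominate B (column X: 6 ≤ 6)
No single strategy strictly dominates all others → no strictly dominant strategy.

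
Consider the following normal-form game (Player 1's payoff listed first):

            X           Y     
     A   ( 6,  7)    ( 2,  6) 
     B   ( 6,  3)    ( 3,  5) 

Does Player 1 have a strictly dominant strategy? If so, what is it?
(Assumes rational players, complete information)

No strictly dominant strategy exists for Player 1

Work:
A strategy strictly dominates another if it gives a strictly higher payoff against every opponent action. Compare each pair of P1's strategies column-by-column:
  A vs B: [6 vs 6, 2 vs 3] → A does not strictly dominate B (column X: 6 ≤ 6)
  B vs A: [6 vs 6, 3 vs 2] → B does not strictly dominate A (column X: 6 ≤ 6)
No single strategy strictly dominates all others → no strictly dominant strategy.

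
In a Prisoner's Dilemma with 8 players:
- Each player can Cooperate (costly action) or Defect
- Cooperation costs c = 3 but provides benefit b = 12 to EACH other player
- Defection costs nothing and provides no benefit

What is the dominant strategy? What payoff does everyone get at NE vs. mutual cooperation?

Dominant: Defect; NE payoff = 0; Coop payoff = 81

Work:
Defect dominates (saves cost c = 3, benefit to others is external)
NE: All defect → everyone gets 0
If all cooperate: each receives (7)×12 - 3 = 81
Social dilemma: 81 > 0 but NE gives 0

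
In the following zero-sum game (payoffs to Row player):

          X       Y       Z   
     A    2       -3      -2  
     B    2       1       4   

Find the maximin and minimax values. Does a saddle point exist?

Maximin = 1, Minimax = 1, Saddle: True

Work:
Row minimums: [-3, 1] → maximin = 1
Column maximums: [2, 1, 4] → minimax = 1
Saddle point exists! Game value = 1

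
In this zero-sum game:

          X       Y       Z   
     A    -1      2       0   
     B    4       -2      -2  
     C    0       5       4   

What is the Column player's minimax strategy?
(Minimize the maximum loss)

Column should play X or Z (all achieve the minimum), value = 4

Work:
Column player minimizes Row's maximum payoff:
Column X: max payoff to Row = 4
Column Y: max payoff to Row = 5
Column Z: max payoff to Row = 4
Minimum is 4, achieved by columns X, Z (tied).
Each of X or Z is a minimax strategy.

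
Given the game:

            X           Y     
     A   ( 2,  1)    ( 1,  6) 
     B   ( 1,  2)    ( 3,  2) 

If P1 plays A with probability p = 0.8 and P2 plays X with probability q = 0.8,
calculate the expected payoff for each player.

E[P1] = 1.72, E[P2] = 2.0

Work:
E[P1] = p·q·π₁(A,X) + p·(1-q)·π₁(A,Y) + (1-p)·q·π₁(B,X) + (1-p)·(1-q)·π₁(B,Y)
= 0.8·0.8·2 + 0.8·0.2·1 + 0.2·0.8·1 + 0.2·0.2·3
= 1.72

E[P2] = 2.0 (similar calculation)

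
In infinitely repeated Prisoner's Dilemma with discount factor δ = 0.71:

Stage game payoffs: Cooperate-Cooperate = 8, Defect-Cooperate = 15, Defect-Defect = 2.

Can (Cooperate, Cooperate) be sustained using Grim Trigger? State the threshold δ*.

δ* = 0.5385; since δ = 0.71 ≥ 0.5385, cooperation can be sustained

Work:
For Grim Trigger:
Cooperate forever: 8/(1-δ)
Defect then punished: 15 + 2·δ/(1-δ)
Need: 8/(1-δ) ≥ 15 + 2·δ/(1-δ)
Solving: δ ≥ (T-R)/(T-P) = (15-8)/(15-2) = 0.5385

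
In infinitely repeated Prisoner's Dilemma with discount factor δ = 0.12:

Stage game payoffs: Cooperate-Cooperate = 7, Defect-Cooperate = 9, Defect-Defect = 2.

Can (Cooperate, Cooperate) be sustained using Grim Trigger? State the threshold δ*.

δ* = 0.2857; since δ = 0.12 < 0.2857, cooperation cannot be sustained

Work:
For Grim Trigger:
Cooperate forever: 7/(1-δ)
Defect then punished: 9 + 2·δ/(1-δ)
Need: 7/(1-δ) ≥ 9 + 2·δ/(1-δ)
Solving: δ ≥ (T-R)/(T-P) = (9-7)/(9-2) = 0.2857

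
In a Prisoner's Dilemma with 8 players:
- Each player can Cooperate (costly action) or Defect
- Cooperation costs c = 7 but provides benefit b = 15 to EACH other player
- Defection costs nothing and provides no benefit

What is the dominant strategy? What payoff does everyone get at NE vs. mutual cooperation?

Dominant: Defect; NE payoff = 0; Coop payoff = 98

Work:
Defect dominates (saves cost c = 7, benefit to others is external)
NE: All defect → everyone gets 0
If all cooperate: each receives (7)×15 - 7 = 98
Social dilemma: 98 > 0 but NE gives 0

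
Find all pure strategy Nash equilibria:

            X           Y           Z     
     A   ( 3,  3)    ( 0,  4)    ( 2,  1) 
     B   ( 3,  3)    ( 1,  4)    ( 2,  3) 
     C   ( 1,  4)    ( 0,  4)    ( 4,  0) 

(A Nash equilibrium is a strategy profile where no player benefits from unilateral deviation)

Nash equilibrium: (B, Y)

Work:
Best responses:
  P1 vs X: payoffs [3, 3, 1] → best response A/B (payoff 3)
  P1 vs Y: payoffs [0, 1, 0] → best response B (payoff 1)
  P1 vs Z: payoffs [2, 2, 4] → best response C (payoff 4)
  P2 vs A: payoffs [3, 4, 1] → best response Y (payoff 4)
  P2 vs B: payoffs [3, 4, 3] → best response Y (payoff 4)
  P2 vs C: payoffs [4, 4, 0] → best response X/Y (payoff 4)
Mutual best responses: (B,Y) → Nash equilibria.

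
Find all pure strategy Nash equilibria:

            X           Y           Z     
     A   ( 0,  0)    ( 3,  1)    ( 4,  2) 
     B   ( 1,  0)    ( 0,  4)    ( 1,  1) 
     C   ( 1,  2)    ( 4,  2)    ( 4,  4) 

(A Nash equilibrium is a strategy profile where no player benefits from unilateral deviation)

Nash equilibrium: (A, Z), (C, Z)

Work:
Best responses:
  P1 vs X: payoffs [0, 1, 1] → best response B/C (payoff 1)
  P1 vs Y: payoffs [3, 0, 4] → best response C (payoff 4)
  P1 vs Z: payoffs [4, 1, 4] → best response A/C (payoff 4)
  P2 vs A: payoffs [0, 1, 2] → best response Z (payoff 2)
  P2 vs B: payoffs [0, 4, 1] → best response Y (payoff 4)
  P2 vs C: payoffs [2, 2, 4] → best response Z (payoff 4)
Mutual best responses: (A,Z), (C,Z) → Nash equilibria.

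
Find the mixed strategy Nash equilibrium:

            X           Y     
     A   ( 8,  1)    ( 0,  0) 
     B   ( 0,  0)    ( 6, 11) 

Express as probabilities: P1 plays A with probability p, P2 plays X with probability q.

p = 0.9167, q = 0.4286

Work:
Find probabilities that make opponent indifferent:
P2 chooses q to make P1 indifferent between A and B
P1 chooses p to make P2 indifferent between X and Y
Mixed NE: P1 plays (A: 0.9167, B: 0.0833), P2 plays (X: 0.4286, Y: 0.5714)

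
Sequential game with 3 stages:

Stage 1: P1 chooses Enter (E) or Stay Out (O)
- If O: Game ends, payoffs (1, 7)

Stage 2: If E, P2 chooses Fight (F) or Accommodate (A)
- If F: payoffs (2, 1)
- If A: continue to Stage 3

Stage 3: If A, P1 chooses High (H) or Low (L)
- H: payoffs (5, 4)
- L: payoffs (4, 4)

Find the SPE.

SPE: (E, A, H); Outcome (5, 4)

Work:
Stage 3: P1 chooses H (5 vs 4)
Stage 2: P2: F->1, A->4 (anticipating H). Choose A
Stage 1: P1: O->1, E->5 (anticipating A, H). Choose E
SPE path: E -> A -> H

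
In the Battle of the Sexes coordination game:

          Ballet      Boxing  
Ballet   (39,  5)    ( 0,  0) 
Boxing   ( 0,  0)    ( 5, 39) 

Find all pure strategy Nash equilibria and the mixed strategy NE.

Pure NE: (Ballet, Ballet) and (Boxing, Boxing); Mixed NE: p = 0.8864, q = 0.1136

Work:
Check pure NE:
(Ballet, Ballet): (39, 5) - no unilateral deviation beneficial
(Boxing, Boxing): (5, 39) - no unilateral deviation beneficial
Mixed NE: P1 plays Ballet with p = 0.8864, P2 plays Ballet with q = 0.1136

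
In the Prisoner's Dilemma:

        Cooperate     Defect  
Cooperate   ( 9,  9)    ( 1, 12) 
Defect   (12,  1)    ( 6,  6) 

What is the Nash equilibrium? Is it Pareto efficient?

(Defect, Defect) is NE; not Pareto efficient

Work:
Defect dominates Cooperate for both players:
If P2 cooperates: Defect (12) > Cooperate (9)
If P2 defects: Defect (6) > Cooperate (1)
NE: (Defect, Defect) with payoff (6, 6)
But (Cooperate, Cooperate) = (9, 9) Pareto dominates (6, 6)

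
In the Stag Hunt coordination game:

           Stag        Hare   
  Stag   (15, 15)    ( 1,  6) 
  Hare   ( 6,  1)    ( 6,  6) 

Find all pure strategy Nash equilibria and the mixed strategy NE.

Pure NE: (Stag, Stag) and (Hare, Hare); Mixed NE: p = 0.3571, q = 0.3571

Work:
Check pure NE:
(Stag, Stag): (15, 15) - no unilateral deviation beneficial
(Hare, Hare): (6, 6) - no unilateral deviation beneficial
Mixed NE: P1 plays Stag with p = 0.3571, P2 plays Stag with q = 0.3571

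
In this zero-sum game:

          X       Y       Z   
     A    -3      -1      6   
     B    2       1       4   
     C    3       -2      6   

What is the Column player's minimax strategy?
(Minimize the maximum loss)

Column should play Y, value = 1

Work:
Column player minimizes Row's maximum payoff:
Column X: max payoff to Row = 3
Column Y: max payoff to Row = 1
Column Z: max payoff to Row = 6
Minimum is 1, achieved by column Y.
Minimax strategy: Y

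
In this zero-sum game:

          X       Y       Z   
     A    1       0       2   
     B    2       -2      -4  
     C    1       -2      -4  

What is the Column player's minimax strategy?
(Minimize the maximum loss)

Column should play Y, value = 0

Work:
Column player minimizes Row's maximum payoff:
Column X: max payoff to Row = 2
Column Y: max payoff to Row = 0
Column Z: max payoff to Row = 2
Minimum is 0, achieved by column Y.
Minimax strategy: Y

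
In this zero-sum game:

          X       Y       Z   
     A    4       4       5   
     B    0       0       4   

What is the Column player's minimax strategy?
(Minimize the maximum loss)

Column should play X or Y (all achieve the minimum), value = 4

Work:
Column player minimizes Row's maximum payoff:
Column X: max payoff to Row = 4
Column Y: max payoff to Row = 4
Column Z: max payoff to Row = 5
Minimum is 4, achieved by columns X, Y (tied).
Each of X or Y is a minimax strategy.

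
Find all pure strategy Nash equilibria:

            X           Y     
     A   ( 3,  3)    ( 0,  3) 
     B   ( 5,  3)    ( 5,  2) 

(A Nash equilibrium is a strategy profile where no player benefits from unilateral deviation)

Nash equilibrium: (B, X)

Work:
Best responses:
  P1 vs X: payoffs [3, 5] → best response B (payoff 5)
  P1 vs Y: payoffs [0, 5] → best response B (payoff 5)
  P2 vs A: payoffs [3, 3] → best response X/Y (payoff 3)
  P2 vs B: payoffs [3, 2] → best response X (payoff 3)
Mutual best responses: (B,X) → Nash equilibria.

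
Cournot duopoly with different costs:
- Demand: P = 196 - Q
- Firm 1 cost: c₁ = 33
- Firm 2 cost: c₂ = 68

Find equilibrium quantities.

q₁* = 66.0, q₂* = 31.0

Work:
Reaction: q₁ = (196 - 33 - q₂)/2
Reaction: q₂ = (196 - 68 - q₁)/2
Solve simultaneously:
q₁* = (196 - 2×33 + 68)/3 = 66.0
q₂* = (196 - 2×68 + 33)/3 = 31.0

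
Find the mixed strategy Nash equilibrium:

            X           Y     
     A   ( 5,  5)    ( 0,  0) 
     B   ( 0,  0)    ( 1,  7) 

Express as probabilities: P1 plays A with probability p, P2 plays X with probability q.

p = 0.5833, q = 0.1667

Work:
Find probabilities that make opponent indifferent:
P2 chooses q to make P1 indifferent between A and B
P1 chooses p to make P2 indifferent between X and Y
Mixed NE: P1 plays (A: 0.5833, B: 0.4167), P2 plays (X: 0.1667, Y: 0.8333)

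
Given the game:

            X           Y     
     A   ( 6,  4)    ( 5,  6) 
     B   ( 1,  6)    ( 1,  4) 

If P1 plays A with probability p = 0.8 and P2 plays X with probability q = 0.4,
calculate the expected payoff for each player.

E[P1] = 4.52, E[P2] = 5.12

Work:
E[P1] = p·q·π₁(A,X) + p·(1-q)·π₁(A,Y) + (1-p)·q·π₁(B,X) + (1-p)·(1-q)·π₁(B,Y)
= 0.8·0.4·6 + 0.8·0.6·5 + 0.2·0.4·1 + 0.2·0.6·1
= 4.52

E[P2] = 5.12 (similar calculation)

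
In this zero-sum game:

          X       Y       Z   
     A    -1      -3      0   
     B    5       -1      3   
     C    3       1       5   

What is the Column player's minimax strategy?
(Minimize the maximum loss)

Column should play Y, value = 1

Work:
Column player minimizes Row's maximum payoff:
Column X: max payoff to Row = 5
Column Y: max payoff to Row = 1
Column Z: max payoff to Row = 5
Minimum is 1, achieved by column Y.
Minimax strategy: Y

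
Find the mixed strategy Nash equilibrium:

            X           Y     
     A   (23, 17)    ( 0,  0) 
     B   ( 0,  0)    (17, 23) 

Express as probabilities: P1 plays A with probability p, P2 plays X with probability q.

p = 0.575, q = 0.425

Work:
Find probabilities that make opponent indifferent:
P2 chooses q to make P1 indifferent between A and B
P1 chooses p to make P2 indifferent between X and Y
Mixed NE: P1 plays (A: 0.575, B: 0.425), P2 plays (X: 0.425, Y: 0.575)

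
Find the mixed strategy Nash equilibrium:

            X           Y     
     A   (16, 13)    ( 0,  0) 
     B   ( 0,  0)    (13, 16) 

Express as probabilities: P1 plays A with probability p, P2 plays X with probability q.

p = 0.5517, q = 0.4483

Work:
Find probabilities that make opponent indifferent:
P2 chooses q to make P1 indifferent between A and B
P1 chooses p to make P2 indifferent between X and Y
Mixed NE: P1 plays (A: 0.5517, B: 0.4483), P2 plays (X: 0.4483, Y: 0.5517)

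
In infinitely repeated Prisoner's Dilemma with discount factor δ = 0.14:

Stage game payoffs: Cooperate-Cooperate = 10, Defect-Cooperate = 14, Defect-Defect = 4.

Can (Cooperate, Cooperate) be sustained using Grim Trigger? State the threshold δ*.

δ* = 0.4; since δ = 0.14 < 0.4, cooperation cannot be sustained

Work:
For Grim Trigger:
Cooperate forever: 10/(1-δ)
Defect then punished: 14 + 4·δ/(1-δ)
Need: 10/(1-δ) ≥ 14 + 4·δ/(1-δ)
Solving: δ ≥ (T-R)/(T-P) = (14-10)/(14-4) = 0.4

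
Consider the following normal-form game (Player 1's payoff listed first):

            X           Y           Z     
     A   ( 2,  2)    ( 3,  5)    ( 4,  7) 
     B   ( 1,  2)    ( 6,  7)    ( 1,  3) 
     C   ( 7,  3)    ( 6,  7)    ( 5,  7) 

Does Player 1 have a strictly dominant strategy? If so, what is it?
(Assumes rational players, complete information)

No strictly dominant strategy exists for Player 1

Work:
A strategy strictly dominates another if it gives a strictly higher payoff against every opponent action. Compare each pair of P1's strategies column-by-column:
  A vs B: [2 vs 1, 3 vs 6, 4 vs 1] → A does not strictly dominate B (column Y: 3 ≤ 6)
  A vs C: [2 vs 7, 3 vs 6, 4 vs 5] → A does not strictly dominate C (column X: 2 ≤ 7)
  B vs A: [1 vs 2, 6 vs 3, 1 vs 4] → B does not strictly dominate A (column X: 1 ≤ 2)
  B vs C: [1 vs 7, 6 vs 6, 1 vs 5] → B does not strictly dominate C (column X: 1 ≤ 7)
  C vs A: [7 vs 2, 6 vs 3, 5 vs 4] → C strictly dominates A
  C vs B: [7 vs 1, 6 vs 6, 5 vs 1] → C does not strictly dominate B (column Y: 6 ≤ 6)
No single strategy strictly dominates all others → no strictly dominant strategy.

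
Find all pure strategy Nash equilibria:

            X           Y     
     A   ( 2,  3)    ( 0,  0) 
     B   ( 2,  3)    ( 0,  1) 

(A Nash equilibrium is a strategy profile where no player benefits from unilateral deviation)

Nash equilibrium: (A, X), (B, X)

Work:
Best responses:
  P1 vs X: payoffs [2, 2] → best response A/B (payoff 2)
  P1 vs Y: payoffs [0, 0] → best response A/B (payoff 0)
  P2 vs A: payoffs [3, 0] → best response X (payoff 3)
  P2 vs B: payoffs [3, 1] → best response X (payoff 3)
Mutual best responses: (A,X), (B,X) → Nash equilibria.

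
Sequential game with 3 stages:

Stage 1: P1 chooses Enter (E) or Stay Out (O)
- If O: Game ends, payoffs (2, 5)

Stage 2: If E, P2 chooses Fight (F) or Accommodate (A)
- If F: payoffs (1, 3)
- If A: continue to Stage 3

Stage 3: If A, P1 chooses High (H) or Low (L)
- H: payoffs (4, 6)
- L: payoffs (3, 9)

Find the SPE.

SPE: (E, A, H); Outcome (4, 6)

Work:
Stage 3: P1 chooses H (4 vs 3)
Stage 2: P2: F->3, A->6 (anticipating H). Choose A
Stage 1: P1: O->2, E->4 (anticipating A, H). Choose E
SPE path: E -> A -> H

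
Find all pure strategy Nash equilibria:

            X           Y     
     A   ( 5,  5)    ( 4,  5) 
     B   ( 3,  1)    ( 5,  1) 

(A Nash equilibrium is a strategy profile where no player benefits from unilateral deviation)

Nash equilibrium: (A, X), (B, Y)

Work:
Best responses:
  P1 vs X: payoffs [5, 3] → best response A (payoff 5)
  P1 vs Y: payoffs [4, 5] → best response B (payoff 5)
  P2 vs A: payoffs [5, 5] → best response X/Y (payoff 5)
  P2 vs B: payoffs [1, 1] → best response X/Y (payoff 1)
Mutual best responses: (A,X), (B,Y) → Nash equilibria.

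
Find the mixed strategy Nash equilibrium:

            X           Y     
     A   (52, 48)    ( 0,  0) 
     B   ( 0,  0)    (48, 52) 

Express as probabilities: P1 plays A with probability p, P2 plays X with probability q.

p = 0.52, q = 0.48

Work:
Find probabilities that make opponent indifferent:
P2 chooses q to make P1 indifferent between A and B
P1 chooses p to make P2 indifferent between X and Y
Mixed NE: P1 plays (A: 0.52, B: 0.48), P2 plays (X: 0.48, Y: 0.52)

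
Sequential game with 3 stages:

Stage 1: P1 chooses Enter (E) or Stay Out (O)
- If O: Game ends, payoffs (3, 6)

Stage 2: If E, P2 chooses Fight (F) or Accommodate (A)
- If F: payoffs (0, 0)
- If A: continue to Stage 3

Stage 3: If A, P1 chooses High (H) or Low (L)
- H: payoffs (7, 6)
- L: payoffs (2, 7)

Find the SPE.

SPE: (E, A, H); Outcome (7, 6)

Work:
Stage 3: P1 chooses H (7 vs 2)
Stage 2: P2: F->0, A->6 (anticipating H). Choose A
Stage 1: P1: O->3, E->7 (anticipating A, H). Choose E
SPE path: E -> A -> H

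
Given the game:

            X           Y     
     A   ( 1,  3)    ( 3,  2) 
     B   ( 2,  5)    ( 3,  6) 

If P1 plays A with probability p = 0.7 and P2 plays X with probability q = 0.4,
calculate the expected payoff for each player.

E[P1] = 2.32, E[P2] = 3.36

Work:
E[P1] = p·q·π₁(A,X) + p·(1-q)·π₁(A,Y) + (1-p)·q·π₁(B,X) + (1-p)·(1-q)·π₁(B,Y)
= 0.7·0.4·1 + 0.7·0.6·3 + 0.3·0.4·2 + 0.3·0.6·3
= 2.32

E[P2] = 3.36 (similar calculation)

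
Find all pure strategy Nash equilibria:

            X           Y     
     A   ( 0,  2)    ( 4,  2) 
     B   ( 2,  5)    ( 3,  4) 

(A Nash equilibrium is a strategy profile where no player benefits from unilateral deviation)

Nash equilibrium: (A, Y), (B, X)

Work:
Best responses:
  P1 vs X: payoffs [0, 2] → best response B (payoff 2)
  P1 vs Y: payoffs [4, 3] → best response A (payoff 4)
  P2 vs A: payoffs [2, 2] → best response X/Y (payoff 2)
  P2 vs B: payoffs [5, 4] → best response X (payoff 5)
Mutual best responses: (A,Y), (B,X) → Nash equilibria.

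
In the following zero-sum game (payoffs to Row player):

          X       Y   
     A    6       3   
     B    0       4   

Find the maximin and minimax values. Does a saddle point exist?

Maximin = 3, Minimax = 4, Saddle: False

Work:
Row minimums: [3, 0] → maximin = 3
Column maximums: [6, 4] → minimax = 4
No saddle point (maximin ≠ minimax). Mixed strategy needed.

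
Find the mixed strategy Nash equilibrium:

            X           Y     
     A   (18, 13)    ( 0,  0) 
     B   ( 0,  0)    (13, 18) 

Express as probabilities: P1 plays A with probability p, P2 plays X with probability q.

p = 0.5806, q = 0.4194

Work:
Find probabilities that make opponent indifferent:
P2 chooses q to make P1 indifferent between A and B
P1 chooses p to make P2 indifferent between X and Y
Mixed NE: P1 plays (A: 0.5806, B: 0.4194), P2 plays (X: 0.4194, Y: 0.5806)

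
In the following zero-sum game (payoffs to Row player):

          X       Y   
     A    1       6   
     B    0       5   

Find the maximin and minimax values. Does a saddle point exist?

Maximin = 1, Minimax = 1, Saddle: True

Work:
Row minimums: [1, 0] → maximin = 1
Column maximums: [1, 6] → minimax = 1
Saddle point exists! Game value = 1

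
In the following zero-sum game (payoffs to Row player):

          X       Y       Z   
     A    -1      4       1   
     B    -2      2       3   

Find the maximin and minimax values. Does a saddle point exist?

Maximin = -1, Minimax = -1, Saddle: True

Work:
Row minimums: [-1, -2] → maximin = -1
Column maximums: [-1, 4, 3] → minimax = -1
Saddle point exists! Game value = -1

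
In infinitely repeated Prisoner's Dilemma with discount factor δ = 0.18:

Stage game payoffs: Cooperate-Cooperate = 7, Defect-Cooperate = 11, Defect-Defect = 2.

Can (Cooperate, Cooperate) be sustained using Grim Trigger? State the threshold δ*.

δ* = 0.4444; since δ = 0.18 < 0.4444, cooperation cannot be sustained

Work:
For Grim Trigger:
Cooperate forever: 7/(1-δ)
Defect then punished: 11 + 2·δ/(1-δ)
Need: 7/(1-δ) ≥ 11 + 2·δ/(1-δ)
Solving: δ ≥ (T-R)/(T-P) = (11-7)/(11-2) = 0.4444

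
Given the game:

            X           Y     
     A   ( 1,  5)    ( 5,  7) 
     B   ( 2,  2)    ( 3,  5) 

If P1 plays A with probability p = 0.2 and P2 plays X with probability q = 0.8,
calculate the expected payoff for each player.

E[P1] = 2.12, E[P2] = 3.16

Work:
E[P1] = p·q·π₁(A,X) + p·(1-q)·π₁(A,Y) + (1-p)·q·π₁(B,X) + (1-p)·(1-q)·π₁(B,Y)
= 0.2·0.8·1 + 0.2·0.2·5 + 0.8·0.8·2 + 0.8·0.2·3
= 2.12

E[P2] = 3.16 (similar calculation)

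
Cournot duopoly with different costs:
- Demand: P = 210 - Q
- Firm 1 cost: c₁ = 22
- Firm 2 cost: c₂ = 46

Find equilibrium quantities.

q₁* = 70.67, q₂* = 46.67

Work:
Reaction: q₁ = (210 - 22 - q₂)/2
Reaction: q₂ = (210 - 46 - q₁)/2
Solve simultaneously:
q₁* = (210 - 2×22 + 46)/3 = 70.67
q₂* = (210 - 2×46 + 22)/3 = 46.67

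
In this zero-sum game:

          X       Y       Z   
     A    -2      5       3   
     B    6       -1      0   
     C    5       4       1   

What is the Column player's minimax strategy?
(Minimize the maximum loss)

Column should play Z, value = 3

Work:
Column player minimizes Row's maximum payoff:
Column X: max payoff to Row = 6
Column Y: max payoff to Row = 5
Column Z: max payoff to Row = 3
Minimum is 3, achieved by column Z.
Minimax strategy: Z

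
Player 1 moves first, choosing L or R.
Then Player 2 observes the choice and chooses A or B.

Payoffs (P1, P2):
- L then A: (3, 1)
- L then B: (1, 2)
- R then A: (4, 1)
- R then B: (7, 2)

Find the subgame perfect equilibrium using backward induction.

P1 plays R, P2 plays B after L and B after R; Payoff (7, 2)

Work:
Backward induction:
After L: P2 chooses B → P1 gets 1
After R: P2 chooses B → P1 gets 7
P1 chooses R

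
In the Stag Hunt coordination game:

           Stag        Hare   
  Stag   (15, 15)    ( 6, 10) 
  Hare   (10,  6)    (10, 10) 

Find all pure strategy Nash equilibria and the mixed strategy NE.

Pure NE: (Stag, Stag) and (Hare, Hare); Mixed NE: p = 0.4444, q = 0.4444

Work:
Check pure NE:
(Stag, Stag): (15, 15) - no unilateral deviation beneficial
(Hare, Hare): (10, 10) - no unilateral deviation beneficial
Mixed NE: P1 plays Stag with p = 0.4444, P2 plays Stag with q = 0.4444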